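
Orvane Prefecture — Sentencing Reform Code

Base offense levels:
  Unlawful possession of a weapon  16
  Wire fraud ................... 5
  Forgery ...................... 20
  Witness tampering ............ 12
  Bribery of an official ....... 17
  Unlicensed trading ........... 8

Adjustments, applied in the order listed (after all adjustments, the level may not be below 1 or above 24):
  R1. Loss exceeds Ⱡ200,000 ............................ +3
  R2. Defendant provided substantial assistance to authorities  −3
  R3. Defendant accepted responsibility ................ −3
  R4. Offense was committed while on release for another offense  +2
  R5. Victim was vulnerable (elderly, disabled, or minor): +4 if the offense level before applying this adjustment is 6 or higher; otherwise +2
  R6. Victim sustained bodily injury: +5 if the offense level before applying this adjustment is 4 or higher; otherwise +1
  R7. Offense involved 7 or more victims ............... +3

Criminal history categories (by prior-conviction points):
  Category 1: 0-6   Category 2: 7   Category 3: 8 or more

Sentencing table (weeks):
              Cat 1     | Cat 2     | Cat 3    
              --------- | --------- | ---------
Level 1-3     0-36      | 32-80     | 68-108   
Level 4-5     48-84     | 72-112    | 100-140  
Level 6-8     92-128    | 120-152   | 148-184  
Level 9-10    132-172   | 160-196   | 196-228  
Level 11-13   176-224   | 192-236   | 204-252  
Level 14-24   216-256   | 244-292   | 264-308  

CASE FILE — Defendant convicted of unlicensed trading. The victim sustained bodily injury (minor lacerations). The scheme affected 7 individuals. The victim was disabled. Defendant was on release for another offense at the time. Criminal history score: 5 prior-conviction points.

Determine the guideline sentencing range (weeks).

Base offense level for unlicensed trading: 8.
R2 does not apply.
R4 applies: 8 + 2 = 10.
R5 applies (level before this adjustment is 10 ≥ 6, so +4): 10 + 4 = 14.
R6 applies (level before this adjustment is 14 ≥ 4, so +5): 14 + 5 = 19.
R7 applies: 19 + 3 = 22.
Final offense level: 22.
Criminal history: 5 prior points → Category 1 (0-6).
Level 22 falls in the 14-24 band.
Grid: Level 14-24 × Category 1 = 216-256 weeks.

216-256 weeks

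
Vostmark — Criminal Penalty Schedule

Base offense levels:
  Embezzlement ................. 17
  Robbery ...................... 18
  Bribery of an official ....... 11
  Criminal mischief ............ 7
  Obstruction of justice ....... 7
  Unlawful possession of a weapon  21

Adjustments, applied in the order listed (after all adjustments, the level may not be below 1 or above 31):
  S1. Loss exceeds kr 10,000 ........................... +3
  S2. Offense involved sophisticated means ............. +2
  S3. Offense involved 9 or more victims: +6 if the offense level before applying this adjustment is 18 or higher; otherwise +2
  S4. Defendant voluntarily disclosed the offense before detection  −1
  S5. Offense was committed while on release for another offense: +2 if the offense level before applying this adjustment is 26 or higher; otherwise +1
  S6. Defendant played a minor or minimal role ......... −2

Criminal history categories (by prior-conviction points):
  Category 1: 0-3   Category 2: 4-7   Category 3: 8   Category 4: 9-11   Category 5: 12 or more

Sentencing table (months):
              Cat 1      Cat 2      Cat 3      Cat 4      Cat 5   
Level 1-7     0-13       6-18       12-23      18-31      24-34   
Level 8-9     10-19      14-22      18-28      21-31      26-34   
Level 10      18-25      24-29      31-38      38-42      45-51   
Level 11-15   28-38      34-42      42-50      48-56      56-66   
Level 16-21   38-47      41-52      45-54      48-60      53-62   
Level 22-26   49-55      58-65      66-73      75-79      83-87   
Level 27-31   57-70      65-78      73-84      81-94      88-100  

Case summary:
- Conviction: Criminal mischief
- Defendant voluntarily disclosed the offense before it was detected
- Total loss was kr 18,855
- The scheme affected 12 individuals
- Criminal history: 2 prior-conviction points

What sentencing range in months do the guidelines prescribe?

28-38 months

Base offense level for criminal mischief: 7.
S1 applies: 7 + 3 = 10.
S2 does not apply.
S3 applies (level before this adjustment is 10 < 18, so +2): 10 + 2 = 12.
S4 applies: 12 − 1 = 11.
S6 does not apply.
Final offense level: 11.
Criminal history: 2 prior points → Category 1 (0-3).
Level 11 falls in the 11-15 band.
Grid: Level 11-15 × Category 1 = 28-38 months.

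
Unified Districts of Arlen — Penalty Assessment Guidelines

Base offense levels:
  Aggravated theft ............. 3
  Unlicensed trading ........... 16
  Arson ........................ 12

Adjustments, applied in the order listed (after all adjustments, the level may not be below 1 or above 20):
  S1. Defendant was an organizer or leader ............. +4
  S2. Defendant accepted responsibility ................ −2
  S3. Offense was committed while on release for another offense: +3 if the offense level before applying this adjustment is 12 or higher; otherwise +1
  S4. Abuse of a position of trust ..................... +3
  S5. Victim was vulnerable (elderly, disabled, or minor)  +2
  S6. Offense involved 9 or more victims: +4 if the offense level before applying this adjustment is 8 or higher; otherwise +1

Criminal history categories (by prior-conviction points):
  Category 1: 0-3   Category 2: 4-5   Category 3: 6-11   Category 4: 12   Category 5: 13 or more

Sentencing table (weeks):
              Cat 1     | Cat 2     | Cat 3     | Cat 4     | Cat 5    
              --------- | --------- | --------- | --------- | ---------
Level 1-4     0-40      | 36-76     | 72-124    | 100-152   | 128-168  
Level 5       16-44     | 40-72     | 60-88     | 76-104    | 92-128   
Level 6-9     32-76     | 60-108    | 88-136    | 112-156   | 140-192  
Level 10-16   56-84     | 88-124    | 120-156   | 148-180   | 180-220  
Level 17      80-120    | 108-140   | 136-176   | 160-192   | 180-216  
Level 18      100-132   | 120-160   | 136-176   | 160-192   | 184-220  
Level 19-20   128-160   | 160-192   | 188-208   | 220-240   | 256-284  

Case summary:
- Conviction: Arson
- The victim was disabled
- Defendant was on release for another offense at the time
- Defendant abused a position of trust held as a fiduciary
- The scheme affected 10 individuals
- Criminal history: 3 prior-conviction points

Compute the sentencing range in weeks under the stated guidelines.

128-160 weeks

Base offense level for arson: 12.
S2 does not apply.
S3 applies (level before this adjustment is 12 ≥ 12, so +3): 12 + 3 = 15.
S4 applies: 15 + 3 = 18.
S5 applies: 18 + 2 = 20.
S6 applies (level before this adjustment is 20 ≥ 8, so +4): 20 + 4 = 24.
Level 24 exceeds the maximum of 20; capped at 20.
Final offense level: 20.
Criminal history: 3 prior points → Category 1 (0-3).
Level 20 falls in the 19-20 band.
Grid: Level 19-20 × Category 1 = 128-160 weeks.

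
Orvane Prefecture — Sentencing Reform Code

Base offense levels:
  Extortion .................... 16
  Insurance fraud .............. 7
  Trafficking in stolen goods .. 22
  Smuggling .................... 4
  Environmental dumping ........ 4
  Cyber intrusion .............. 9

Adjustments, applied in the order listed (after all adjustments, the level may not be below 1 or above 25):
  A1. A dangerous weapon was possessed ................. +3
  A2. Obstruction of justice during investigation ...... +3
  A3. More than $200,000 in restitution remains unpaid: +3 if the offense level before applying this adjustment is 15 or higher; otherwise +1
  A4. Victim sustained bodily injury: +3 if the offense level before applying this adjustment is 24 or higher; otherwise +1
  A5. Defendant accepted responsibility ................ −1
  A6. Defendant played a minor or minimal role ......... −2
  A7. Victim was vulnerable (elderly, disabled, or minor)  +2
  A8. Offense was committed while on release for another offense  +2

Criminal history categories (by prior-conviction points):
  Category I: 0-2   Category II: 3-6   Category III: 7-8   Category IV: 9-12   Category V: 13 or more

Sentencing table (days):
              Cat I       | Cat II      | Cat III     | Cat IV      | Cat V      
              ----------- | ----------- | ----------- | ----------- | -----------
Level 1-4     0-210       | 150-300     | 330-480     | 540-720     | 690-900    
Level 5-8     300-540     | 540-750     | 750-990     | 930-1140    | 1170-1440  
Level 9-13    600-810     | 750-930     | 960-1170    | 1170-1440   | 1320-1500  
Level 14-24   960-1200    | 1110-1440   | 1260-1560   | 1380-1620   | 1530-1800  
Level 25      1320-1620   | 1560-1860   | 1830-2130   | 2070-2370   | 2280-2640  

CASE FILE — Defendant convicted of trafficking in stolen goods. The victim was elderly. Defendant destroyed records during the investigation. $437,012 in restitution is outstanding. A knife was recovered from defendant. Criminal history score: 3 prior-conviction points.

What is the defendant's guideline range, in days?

Base offense level for trafficking in stolen goods: 22.
A1 applies: 22 + 3 = 25.
A2 applies: 25 + 3 = 28.
A3 applies (level before this adjustment is 28 ≥ 15, so +3): 28 + 3 = 31.
A7 applies: 31 + 2 = 33.
Level 33 exceeds the maximum of 25; capped at 25.
Final offense level: 25.
Criminal history: 3 prior points → Category II (3-6).
Level 25 falls in the 25 band.
Grid: Level 25 × Category II = 1560-1860 days.

1560-1860 days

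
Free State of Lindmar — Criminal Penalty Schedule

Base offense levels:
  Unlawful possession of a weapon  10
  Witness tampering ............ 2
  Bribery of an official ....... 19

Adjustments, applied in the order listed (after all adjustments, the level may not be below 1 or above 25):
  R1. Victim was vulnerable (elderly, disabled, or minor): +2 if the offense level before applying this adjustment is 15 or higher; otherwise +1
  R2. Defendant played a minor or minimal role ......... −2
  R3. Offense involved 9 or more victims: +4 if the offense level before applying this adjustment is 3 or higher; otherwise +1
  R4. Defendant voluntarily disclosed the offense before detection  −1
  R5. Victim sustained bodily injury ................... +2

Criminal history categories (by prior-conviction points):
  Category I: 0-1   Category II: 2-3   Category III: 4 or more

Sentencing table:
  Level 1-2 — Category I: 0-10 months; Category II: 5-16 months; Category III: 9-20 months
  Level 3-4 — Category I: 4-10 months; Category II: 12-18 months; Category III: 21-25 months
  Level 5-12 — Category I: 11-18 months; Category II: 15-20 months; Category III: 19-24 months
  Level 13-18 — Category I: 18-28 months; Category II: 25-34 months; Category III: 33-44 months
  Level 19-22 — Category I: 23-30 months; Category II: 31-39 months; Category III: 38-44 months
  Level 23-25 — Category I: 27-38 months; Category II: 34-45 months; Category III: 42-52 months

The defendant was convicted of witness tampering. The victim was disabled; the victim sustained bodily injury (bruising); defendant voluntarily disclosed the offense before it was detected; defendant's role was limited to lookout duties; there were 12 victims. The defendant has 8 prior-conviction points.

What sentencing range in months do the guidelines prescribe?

Base offense level for witness tampering: 2.
R1 applies (level before this adjustment is 2 < 15, so +1): 2 + 1 = 3.
R2 applies: 3 − 2 = 1.
R3 applies (level before this adjustment is 1 < 3, so +1): 1 + 1 = 2.
R4 applies: 2 − 1 = 1.
R5 applies: 1 + 2 = 3.
Final offense level: 3.
Criminal history: 8 prior points → Category III (4+).
Level 3 falls in the 3-4 band.
Grid: Level 3-4 × Category III = 21-25 months.

21-25 months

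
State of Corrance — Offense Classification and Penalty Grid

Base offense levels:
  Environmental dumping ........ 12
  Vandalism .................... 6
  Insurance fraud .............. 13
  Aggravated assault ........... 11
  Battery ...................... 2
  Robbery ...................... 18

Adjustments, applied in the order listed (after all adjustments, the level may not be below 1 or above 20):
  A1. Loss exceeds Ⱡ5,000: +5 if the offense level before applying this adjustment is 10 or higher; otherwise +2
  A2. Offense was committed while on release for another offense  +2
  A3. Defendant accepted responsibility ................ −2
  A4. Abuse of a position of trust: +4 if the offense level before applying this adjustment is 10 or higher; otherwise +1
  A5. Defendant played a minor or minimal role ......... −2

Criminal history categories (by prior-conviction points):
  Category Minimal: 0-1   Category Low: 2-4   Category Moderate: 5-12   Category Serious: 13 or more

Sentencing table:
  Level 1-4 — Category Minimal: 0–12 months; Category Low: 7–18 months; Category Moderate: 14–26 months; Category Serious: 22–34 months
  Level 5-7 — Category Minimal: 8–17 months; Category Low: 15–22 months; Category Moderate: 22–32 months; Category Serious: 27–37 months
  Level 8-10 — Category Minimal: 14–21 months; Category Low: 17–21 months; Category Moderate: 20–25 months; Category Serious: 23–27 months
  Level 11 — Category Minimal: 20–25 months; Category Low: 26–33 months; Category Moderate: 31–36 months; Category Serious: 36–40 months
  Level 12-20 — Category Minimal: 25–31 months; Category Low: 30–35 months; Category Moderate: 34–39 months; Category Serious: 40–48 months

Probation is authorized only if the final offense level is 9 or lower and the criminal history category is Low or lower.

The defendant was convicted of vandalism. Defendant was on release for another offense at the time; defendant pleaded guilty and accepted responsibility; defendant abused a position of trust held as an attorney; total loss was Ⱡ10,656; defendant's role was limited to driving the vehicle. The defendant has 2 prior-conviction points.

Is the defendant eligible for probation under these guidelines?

Base offense level for vandalism: 6.
A1 applies (level before this adjustment is 6 < 10, so +2): 6 + 2 = 8.
A2 applies: 8 + 2 = 10.
A3 applies: 10 − 2 = 8.
A4 applies (level before this adjustment is 8 < 10, so +1): 8 + 1 = 9.
A5 applies: 9 − 2 = 7.
Final offense level: 7.
Criminal history: 2 prior points → Category Low (2-4).
Level 7 falls in the 5-7 band.
Grid: Level 5-7 × Category Low = 15-22 months.
Probation check: level 7 ≤ 9 and category Low ≤ Low → eligible.

Yes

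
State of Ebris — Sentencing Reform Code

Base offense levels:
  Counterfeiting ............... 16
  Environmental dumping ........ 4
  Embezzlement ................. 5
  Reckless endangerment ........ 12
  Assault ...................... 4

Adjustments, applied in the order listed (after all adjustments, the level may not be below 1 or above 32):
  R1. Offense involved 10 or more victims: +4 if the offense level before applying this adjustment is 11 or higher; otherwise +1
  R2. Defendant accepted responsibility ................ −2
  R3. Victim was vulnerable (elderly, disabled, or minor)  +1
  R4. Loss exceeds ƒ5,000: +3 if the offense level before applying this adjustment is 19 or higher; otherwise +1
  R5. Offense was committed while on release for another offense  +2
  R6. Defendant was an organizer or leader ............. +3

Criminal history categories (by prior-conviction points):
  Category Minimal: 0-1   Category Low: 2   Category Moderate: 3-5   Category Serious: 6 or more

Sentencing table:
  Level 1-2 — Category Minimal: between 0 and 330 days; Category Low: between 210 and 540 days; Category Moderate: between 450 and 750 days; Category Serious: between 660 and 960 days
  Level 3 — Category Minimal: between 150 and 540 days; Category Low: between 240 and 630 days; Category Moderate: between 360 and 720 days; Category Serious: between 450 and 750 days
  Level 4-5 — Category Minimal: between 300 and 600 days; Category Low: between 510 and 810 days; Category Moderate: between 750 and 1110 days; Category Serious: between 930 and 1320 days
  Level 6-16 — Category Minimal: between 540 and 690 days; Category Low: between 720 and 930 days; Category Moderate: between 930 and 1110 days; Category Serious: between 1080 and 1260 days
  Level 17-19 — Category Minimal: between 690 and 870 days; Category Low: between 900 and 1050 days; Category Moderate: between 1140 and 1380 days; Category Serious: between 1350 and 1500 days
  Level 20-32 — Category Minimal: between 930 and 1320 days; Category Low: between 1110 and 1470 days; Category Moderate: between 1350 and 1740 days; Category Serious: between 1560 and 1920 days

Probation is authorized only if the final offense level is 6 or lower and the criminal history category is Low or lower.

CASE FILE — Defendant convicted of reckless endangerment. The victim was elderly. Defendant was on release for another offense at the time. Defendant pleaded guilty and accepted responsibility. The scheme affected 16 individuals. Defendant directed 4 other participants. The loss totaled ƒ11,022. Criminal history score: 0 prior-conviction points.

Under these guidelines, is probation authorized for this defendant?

Base offense level for reckless endangerment: 12.
R1 applies (level before this adjustment is 12 ≥ 11, so +4): 12 + 4 = 16.
R2 applies: 16 − 2 = 14.
R3 applies: 14 + 1 = 15.
R4 applies (level before this adjustment is 15 < 19, so +1): 15 + 1 = 16.
R5 applies: 16 + 2 = 18.
R6 applies: 18 + 3 = 21.
Final offense level: 21.
Criminal history: 0 prior points → Category Minimal (0-1).
Level 21 falls in the 20-32 band.
Grid: Level 20-32 × Category Minimal = 930-1320 days.
Probation check: level 21 > 6 and category Minimal ≤ Low → not eligible.

No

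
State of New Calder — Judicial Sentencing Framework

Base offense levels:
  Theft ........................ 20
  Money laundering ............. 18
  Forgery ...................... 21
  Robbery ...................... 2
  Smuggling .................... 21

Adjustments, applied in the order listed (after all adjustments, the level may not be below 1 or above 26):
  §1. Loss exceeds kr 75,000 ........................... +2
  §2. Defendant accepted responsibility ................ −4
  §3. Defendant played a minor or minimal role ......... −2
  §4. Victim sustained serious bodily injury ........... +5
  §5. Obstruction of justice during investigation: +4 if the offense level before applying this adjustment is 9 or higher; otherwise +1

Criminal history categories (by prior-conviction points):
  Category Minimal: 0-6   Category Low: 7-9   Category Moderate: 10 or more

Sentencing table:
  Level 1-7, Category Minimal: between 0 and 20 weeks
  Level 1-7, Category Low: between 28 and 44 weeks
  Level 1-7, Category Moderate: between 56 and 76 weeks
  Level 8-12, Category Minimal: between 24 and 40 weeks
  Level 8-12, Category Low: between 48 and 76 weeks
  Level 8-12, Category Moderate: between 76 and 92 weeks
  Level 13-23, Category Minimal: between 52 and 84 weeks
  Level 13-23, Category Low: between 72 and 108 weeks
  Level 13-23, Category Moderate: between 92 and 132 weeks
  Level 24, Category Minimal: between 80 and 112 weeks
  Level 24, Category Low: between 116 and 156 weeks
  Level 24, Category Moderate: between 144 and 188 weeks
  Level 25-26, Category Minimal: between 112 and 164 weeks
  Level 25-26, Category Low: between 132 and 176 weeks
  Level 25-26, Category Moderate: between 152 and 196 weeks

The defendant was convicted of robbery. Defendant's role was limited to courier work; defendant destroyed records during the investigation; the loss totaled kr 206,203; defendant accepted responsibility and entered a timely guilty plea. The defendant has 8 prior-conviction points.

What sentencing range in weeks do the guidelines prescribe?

Base offense level for robbery: 2.
§1 applies: 2 + 2 = 4.
§2 applies: 4 − 4 = 0.
§3 applies: 0 − 2 = -2.
§5 applies (level before this adjustment is -2 < 9, so +1): -2 + 1 = -1.
Level -1 is below the minimum of 1; floored at 1.
Final offense level: 1.
Criminal history: 8 prior points → Category Low (7-9).
Level 1 falls in the 1-7 band.
Grid: Level 1-7 × Category Low = 28-44 weeks.

28-44 weeks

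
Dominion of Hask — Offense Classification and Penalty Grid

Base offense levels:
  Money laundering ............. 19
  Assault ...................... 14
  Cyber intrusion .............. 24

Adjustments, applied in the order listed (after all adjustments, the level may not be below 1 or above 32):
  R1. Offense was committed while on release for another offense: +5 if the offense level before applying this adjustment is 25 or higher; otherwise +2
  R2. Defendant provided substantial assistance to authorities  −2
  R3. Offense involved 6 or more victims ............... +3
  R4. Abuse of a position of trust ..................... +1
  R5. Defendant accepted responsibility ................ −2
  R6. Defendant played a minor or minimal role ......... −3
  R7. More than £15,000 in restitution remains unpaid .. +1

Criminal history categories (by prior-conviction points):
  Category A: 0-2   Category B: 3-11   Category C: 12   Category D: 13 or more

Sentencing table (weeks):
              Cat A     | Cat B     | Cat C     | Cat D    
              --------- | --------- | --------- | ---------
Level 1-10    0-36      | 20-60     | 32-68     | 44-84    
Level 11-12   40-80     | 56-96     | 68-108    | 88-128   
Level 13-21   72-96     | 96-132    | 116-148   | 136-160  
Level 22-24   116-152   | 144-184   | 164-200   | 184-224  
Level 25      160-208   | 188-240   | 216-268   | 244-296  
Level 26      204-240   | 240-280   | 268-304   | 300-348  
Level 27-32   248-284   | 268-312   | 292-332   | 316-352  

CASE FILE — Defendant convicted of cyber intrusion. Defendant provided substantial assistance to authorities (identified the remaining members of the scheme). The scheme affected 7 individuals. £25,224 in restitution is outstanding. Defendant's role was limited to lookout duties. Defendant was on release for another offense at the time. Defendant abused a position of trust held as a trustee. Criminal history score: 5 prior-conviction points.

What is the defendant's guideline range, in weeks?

240-280 weeks

Base offense level for cyber intrusion: 24.
R1 applies (level before this adjustment is 24 < 25, so +2): 24 + 2 = 26.
R2 applies: 26 − 2 = 24.
R3 applies: 24 + 3 = 27.
R4 applies: 27 + 1 = 28.
R6 applies: 28 − 3 = 25.
R7 applies: 25 + 1 = 26.
Final offense level: 26.
Criminal history: 5 prior points → Category B (3-11).
Level 26 falls in the 26 band.
Grid: Level 26 × Category B = 240-280 weeks.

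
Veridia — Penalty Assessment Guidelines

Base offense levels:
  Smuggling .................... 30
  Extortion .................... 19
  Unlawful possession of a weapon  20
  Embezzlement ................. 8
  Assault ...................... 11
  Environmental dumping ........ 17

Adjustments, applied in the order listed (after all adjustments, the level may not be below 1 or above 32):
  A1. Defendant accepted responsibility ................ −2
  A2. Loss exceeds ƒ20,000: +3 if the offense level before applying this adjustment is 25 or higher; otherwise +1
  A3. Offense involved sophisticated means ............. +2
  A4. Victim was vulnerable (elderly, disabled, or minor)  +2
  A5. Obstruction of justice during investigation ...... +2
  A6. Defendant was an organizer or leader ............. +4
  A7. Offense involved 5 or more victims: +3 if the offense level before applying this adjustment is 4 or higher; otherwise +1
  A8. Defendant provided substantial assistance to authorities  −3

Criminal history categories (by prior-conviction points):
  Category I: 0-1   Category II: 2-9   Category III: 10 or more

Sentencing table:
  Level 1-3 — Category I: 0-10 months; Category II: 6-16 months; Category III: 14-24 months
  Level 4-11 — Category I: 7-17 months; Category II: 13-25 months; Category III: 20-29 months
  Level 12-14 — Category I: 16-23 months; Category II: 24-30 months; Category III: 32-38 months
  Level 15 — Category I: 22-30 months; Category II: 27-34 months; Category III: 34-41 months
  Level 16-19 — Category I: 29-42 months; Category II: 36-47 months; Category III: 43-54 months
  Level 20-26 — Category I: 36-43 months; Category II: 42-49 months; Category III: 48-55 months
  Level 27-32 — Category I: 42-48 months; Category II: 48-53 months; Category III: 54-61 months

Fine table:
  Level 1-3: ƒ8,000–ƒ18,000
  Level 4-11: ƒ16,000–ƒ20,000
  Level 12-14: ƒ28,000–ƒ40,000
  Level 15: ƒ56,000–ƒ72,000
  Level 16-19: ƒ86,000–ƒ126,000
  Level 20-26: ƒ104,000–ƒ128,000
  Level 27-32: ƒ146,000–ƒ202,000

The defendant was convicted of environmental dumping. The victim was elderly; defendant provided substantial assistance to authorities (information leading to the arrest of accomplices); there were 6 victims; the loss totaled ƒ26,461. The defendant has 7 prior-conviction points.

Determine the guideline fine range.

Base offense level for environmental dumping: 17.
A2 applies (level before this adjustment is 17 < 25, so +1): 17 + 1 = 18.
A4 applies: 18 + 2 = 20.
A6 does not apply.
A7 applies (level before this adjustment is 20 ≥ 4, so +3): 20 + 3 = 23.
A8 applies: 23 − 3 = 20.
Final offense level: 20.
Level 20 falls in the 20-26 band.
Fine table: Level 20-26 → ƒ104,000–ƒ128,000.

ƒ104,000–ƒ128,000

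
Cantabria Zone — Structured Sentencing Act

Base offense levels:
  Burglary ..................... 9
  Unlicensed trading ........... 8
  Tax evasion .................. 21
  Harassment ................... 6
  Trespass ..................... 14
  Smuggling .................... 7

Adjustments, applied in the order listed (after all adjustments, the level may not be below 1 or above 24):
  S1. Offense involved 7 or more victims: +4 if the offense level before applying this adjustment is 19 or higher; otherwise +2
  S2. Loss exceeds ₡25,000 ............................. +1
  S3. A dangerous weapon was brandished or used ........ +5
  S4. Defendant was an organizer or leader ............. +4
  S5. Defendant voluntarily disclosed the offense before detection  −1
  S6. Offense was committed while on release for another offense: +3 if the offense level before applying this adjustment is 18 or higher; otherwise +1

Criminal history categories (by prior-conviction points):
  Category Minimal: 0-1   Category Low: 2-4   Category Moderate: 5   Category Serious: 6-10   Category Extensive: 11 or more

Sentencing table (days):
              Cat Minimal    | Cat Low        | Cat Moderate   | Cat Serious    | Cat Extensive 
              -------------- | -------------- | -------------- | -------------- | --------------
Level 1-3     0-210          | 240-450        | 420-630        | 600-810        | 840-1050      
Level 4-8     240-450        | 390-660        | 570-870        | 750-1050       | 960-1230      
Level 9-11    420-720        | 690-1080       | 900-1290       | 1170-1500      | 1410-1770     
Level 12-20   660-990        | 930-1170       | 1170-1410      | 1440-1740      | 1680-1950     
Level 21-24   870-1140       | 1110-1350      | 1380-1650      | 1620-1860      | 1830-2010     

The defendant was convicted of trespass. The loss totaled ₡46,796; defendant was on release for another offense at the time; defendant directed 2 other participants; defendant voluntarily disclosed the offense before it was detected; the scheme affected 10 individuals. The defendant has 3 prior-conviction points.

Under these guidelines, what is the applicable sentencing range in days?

Base offense level for trespass: 14.
S1 applies (level before this adjustment is 14 < 19, so +2): 14 + 2 = 16.
S2 applies: 16 + 1 = 17.
S3 does not apply.
S4 applies: 17 + 4 = 21.
S5 applies: 21 − 1 = 20.
S6 applies (level before this adjustment is 20 ≥ 18, so +3): 20 + 3 = 23.
Final offense level: 23.
Criminal history: 3 prior points → Category Low (2-4).
Level 23 falls in the 21-24 band.
Grid: Level 21-24 × Category Low = 1110-1350 days.

1110-1350 days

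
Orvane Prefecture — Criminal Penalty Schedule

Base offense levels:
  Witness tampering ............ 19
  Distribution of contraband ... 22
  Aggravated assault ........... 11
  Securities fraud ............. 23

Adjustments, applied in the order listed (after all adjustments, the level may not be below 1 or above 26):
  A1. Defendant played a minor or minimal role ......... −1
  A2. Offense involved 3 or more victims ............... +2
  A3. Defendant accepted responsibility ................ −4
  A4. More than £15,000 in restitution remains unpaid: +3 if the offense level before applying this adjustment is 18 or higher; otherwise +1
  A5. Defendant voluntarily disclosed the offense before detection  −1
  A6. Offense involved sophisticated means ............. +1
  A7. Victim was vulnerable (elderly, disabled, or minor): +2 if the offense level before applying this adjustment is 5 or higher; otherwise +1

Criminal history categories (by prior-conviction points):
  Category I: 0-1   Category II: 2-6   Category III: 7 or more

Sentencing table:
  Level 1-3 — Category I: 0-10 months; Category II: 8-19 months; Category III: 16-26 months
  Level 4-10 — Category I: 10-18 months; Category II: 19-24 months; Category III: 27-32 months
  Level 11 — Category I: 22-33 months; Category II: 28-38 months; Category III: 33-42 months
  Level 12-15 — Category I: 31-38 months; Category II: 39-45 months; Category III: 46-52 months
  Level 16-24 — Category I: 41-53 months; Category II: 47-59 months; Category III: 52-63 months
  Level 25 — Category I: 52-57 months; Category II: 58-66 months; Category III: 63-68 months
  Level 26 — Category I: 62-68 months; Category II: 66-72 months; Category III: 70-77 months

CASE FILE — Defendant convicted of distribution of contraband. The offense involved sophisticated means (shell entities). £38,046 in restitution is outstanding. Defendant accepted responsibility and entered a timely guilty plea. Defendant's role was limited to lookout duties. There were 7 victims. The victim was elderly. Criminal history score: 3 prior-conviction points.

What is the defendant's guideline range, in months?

58-66 months

Base offense level for distribution of contraband: 22.
A1 applies: 22 − 1 = 21.
A2 applies: 21 + 2 = 23.
A3 applies: 23 − 4 = 19.
A4 applies (level before this adjustment is 19 ≥ 18, so +3): 19 + 3 = 22.
A6 applies: 22 + 1 = 23.
A7 applies (level before this adjustment is 23 ≥ 5, so +2): 23 + 2 = 25.
Final offense level: 25.
Criminal history: 3 prior points → Category II (2-6).
Level 25 falls in the 25 band.
Grid: Level 25 × Category II = 58-66 months.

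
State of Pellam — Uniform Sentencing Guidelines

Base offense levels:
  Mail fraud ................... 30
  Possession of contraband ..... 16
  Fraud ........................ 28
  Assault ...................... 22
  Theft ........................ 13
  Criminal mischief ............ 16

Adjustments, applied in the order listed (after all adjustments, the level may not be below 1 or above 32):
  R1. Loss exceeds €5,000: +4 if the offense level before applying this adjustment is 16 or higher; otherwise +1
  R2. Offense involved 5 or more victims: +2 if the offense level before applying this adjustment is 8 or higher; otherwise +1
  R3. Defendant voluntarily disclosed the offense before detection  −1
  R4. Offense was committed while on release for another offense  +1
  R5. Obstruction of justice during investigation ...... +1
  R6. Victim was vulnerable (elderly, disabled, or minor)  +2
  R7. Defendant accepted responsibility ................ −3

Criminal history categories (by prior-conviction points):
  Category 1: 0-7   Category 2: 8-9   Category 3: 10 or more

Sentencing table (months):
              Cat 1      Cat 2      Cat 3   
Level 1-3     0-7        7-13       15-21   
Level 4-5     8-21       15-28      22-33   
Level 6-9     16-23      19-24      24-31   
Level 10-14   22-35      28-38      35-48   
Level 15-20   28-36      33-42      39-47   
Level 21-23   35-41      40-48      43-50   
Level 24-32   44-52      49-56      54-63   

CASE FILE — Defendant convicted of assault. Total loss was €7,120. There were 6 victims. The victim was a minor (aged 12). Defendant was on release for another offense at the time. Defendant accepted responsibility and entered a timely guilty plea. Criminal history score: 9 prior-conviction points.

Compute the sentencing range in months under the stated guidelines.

Base offense level for assault: 22.
R1 applies (level before this adjustment is 22 ≥ 16, so +4): 22 + 4 = 26.
R2 applies (level before this adjustment is 26 ≥ 8, so +2): 26 + 2 = 28.
R4 applies: 28 + 1 = 29.
R6 applies: 29 + 2 = 31.
R7 applies: 31 − 3 = 28.
Final offense level: 28.
Criminal history: 9 prior points → Category 2 (8-9).
Level 28 falls in the 24-32 band.
Grid: Level 24-32 × Category 2 = 49-56 months.

49-56 months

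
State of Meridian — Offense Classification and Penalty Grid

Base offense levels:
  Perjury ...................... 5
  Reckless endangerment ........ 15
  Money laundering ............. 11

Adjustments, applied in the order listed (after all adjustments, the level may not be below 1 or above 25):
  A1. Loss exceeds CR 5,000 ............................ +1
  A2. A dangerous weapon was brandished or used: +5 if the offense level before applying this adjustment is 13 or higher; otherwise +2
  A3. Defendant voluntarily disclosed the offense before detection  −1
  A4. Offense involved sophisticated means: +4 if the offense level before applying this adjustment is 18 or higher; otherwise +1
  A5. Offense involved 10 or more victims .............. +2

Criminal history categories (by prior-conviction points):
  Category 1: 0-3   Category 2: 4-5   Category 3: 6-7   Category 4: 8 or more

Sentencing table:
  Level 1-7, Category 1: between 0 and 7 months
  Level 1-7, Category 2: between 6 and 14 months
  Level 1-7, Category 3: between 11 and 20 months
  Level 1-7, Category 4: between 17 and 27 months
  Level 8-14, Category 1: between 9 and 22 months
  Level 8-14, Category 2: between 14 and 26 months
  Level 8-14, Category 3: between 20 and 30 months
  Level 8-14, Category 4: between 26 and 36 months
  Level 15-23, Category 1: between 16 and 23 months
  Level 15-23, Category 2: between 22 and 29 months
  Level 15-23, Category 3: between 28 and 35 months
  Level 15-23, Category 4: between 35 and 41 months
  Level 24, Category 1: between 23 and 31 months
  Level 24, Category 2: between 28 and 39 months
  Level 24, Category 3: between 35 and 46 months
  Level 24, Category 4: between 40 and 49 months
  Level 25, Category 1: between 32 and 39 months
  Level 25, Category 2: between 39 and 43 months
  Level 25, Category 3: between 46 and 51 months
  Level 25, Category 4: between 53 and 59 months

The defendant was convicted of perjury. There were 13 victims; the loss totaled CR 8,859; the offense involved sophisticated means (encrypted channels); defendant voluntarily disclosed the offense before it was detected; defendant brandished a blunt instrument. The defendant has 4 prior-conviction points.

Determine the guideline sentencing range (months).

14-26 months

Base offense level for perjury: 5.
A1 applies: 5 + 1 = 6.
A2 applies (level before this adjustment is 6 < 13, so +2): 6 + 2 = 8.
A3 applies: 8 − 1 = 7.
A4 applies (level before this adjustment is 7 < 18, so +1): 7 + 1 = 8.
A5 applies: 8 + 2 = 10.
Final offense level: 10.
Criminal history: 4 prior points → Category 2 (4-5).
Level 10 falls in the 8-14 band.
Grid: Level 8-14 × Category 2 = 14-26 months.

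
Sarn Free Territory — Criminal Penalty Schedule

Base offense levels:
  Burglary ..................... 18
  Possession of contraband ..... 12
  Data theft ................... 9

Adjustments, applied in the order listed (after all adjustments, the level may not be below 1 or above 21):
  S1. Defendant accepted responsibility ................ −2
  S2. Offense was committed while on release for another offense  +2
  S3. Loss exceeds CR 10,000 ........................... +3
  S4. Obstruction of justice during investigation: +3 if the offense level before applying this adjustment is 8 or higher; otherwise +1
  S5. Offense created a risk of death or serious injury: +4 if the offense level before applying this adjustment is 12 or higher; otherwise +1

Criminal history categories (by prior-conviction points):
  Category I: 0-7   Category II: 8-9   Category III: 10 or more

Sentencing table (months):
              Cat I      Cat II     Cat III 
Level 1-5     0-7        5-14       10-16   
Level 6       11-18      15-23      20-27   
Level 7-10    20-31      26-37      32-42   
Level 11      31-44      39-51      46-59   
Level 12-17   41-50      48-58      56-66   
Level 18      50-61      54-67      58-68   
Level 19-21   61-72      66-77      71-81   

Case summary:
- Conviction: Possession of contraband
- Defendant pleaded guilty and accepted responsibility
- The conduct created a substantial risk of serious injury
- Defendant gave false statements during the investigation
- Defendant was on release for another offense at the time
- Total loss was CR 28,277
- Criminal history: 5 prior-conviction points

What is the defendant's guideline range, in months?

61-72 months

Base offense level for possession of contraband: 12.
S1 applies: 12 − 2 = 10.
S2 applies: 10 + 2 = 12.
S3 applies: 12 + 3 = 15.
S4 applies (level before this adjustment is 15 ≥ 8, so +3): 15 + 3 = 18.
S5 applies (level before this adjustment is 18 ≥ 12, so +4): 18 + 4 = 22.
Level 22 exceeds the maximum of 21; capped at 21.
Final offense level: 21.
Criminal history: 5 prior points → Category I (0-7).
Level 21 falls in the 19-21 band.
Grid: Level 19-21 × Category I = 61-72 months.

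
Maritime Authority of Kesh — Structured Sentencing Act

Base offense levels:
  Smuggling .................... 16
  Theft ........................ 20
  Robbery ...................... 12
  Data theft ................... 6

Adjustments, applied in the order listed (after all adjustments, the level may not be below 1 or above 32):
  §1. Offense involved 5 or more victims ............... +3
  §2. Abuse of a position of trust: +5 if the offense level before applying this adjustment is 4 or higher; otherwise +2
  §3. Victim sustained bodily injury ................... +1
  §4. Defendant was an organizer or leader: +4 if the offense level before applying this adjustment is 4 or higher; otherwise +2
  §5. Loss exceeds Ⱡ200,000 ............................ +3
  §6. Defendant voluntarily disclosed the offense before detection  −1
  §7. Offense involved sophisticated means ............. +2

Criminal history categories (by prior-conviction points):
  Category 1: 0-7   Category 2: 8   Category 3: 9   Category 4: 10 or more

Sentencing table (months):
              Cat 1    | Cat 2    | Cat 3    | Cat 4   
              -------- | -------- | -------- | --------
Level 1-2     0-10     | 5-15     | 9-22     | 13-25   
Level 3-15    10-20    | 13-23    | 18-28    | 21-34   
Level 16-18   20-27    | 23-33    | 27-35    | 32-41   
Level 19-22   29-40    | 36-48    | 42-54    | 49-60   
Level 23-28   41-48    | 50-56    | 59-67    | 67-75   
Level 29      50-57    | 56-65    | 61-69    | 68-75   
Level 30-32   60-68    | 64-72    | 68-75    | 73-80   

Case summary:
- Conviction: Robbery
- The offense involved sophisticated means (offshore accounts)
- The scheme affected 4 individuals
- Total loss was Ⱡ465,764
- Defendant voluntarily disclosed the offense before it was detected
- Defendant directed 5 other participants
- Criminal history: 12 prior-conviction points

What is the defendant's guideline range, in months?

49-60 months

Base offense level for robbery: 12.
§2 does not apply.
§4 applies (level before this adjustment is 12 ≥ 4, so +4): 12 + 4 = 16.
§5 applies: 16 + 3 = 19.
§6 applies: 19 − 1 = 18.
§7 applies: 18 + 2 = 20.
Final offense level: 20.
Criminal history: 12 prior points → Category 4 (10+).
Level 20 falls in the 19-22 band.
Grid: Level 19-22 × Category 4 = 49-60 months.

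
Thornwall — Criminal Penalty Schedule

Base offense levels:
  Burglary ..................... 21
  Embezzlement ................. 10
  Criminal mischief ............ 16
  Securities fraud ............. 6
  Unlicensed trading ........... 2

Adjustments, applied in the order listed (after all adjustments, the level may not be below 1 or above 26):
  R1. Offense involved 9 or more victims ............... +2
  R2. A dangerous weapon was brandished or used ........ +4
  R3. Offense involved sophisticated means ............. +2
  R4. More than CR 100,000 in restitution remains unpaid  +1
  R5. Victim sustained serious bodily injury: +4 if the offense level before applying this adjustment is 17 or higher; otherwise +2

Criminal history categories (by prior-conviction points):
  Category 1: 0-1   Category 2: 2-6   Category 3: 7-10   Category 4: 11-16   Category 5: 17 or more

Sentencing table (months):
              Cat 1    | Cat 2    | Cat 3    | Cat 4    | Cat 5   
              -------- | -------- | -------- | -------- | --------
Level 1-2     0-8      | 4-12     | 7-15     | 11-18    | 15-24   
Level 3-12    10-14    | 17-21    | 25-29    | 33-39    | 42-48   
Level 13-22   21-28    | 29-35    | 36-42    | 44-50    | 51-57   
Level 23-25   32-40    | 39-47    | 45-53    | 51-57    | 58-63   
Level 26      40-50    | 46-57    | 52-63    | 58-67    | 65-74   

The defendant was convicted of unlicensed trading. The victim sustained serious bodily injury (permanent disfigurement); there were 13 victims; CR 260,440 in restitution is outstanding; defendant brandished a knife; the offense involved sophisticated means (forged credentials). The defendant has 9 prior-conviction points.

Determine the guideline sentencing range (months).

Base offense level for unlicensed trading: 2.
R1 applies: 2 + 2 = 4.
R2 applies: 4 + 4 = 8.
R3 applies: 8 + 2 = 10.
R4 applies: 10 + 1 = 11.
R5 applies (level before this adjustment is 11 < 17, so +2): 11 + 2 = 13.
Final offense level: 13.
Criminal history: 9 prior points → Category 3 (7-10).
Level 13 falls in the 13-22 band.
Grid: Level 13-22 × Category 3 = 36-42 months.

36-42 months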